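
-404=-404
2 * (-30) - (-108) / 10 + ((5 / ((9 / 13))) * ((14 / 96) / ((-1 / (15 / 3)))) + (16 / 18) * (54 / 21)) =-788969 / 15120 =-52.18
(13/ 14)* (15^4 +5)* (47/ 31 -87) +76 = -872085258/ 217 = -4018826.07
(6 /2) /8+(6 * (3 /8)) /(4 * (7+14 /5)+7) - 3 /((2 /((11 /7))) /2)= -2643 /616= -4.29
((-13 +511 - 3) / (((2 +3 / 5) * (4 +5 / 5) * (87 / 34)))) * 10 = 148.81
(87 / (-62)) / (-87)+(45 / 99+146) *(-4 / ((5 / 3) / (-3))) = 3595807 / 3410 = 1054.49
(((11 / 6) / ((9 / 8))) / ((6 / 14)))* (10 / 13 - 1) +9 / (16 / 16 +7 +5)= -5 / 27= -0.19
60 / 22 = 30 / 11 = 2.73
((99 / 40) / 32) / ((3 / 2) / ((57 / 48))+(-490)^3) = -1881 / 2861223649280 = -0.00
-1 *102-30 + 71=-61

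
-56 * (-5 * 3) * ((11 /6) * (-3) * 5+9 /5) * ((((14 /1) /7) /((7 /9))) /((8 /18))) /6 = -20817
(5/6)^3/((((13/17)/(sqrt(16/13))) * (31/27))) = 2125 * sqrt(13)/10478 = 0.73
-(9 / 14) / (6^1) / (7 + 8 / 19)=-19 / 1316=-0.01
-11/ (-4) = 11/ 4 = 2.75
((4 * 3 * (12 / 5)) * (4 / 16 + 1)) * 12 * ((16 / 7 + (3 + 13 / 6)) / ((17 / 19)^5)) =55801367064 / 9938999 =5614.39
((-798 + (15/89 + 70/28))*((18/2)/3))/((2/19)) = -8069433/356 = -22666.95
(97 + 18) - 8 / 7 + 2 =811 / 7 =115.86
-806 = -806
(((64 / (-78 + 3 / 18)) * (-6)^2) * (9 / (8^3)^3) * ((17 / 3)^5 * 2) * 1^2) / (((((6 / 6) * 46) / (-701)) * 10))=995319757 / 28156887040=0.04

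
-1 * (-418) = 418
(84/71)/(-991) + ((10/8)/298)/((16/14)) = 1661611/670962496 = 0.00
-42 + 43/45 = -1847/45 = -41.04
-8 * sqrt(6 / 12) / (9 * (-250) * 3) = 2 * sqrt(2) / 3375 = 0.00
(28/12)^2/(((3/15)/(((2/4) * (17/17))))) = 245/18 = 13.61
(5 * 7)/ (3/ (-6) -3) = -10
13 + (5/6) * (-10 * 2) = -11/3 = -3.67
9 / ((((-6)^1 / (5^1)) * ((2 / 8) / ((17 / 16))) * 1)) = -255 / 8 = -31.88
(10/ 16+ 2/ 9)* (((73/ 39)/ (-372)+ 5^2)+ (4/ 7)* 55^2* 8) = 85821680129/ 7312032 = 11737.05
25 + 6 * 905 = 5455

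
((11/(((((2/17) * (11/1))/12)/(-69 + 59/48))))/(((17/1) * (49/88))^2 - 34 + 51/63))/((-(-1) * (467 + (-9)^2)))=-16531746/73932461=-0.22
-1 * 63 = -63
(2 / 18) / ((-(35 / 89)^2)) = -7921 / 11025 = -0.72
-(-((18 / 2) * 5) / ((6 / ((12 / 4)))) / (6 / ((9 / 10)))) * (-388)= -2619 / 2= -1309.50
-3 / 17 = -0.18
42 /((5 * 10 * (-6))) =-7 /50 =-0.14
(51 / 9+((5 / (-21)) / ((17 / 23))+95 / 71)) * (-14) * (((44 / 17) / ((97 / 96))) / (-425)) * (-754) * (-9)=3236803435008 / 845895775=3826.48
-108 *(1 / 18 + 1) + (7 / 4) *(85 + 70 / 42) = 113 / 3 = 37.67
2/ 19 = 0.11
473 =473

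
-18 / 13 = -1.38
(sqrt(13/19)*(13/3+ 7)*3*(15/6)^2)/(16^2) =425*sqrt(247)/9728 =0.69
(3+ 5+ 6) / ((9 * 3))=14 / 27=0.52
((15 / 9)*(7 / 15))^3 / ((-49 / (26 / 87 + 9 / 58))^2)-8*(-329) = 406639868737 / 154498428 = 2632.00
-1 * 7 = -7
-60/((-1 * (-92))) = -15/23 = -0.65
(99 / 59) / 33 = 3 / 59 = 0.05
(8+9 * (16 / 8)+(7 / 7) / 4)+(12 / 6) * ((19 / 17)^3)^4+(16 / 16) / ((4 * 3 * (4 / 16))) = 238976051733881623 / 6991466846757132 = 34.18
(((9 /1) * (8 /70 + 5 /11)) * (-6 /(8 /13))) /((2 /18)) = -691821 /1540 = -449.23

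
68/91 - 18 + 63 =4163/91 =45.75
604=604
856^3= 627222016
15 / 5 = 3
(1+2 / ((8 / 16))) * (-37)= -185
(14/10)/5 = 0.28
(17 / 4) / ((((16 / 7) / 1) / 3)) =357 / 64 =5.58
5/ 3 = 1.67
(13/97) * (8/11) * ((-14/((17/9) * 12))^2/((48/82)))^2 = 472221477/11406964096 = 0.04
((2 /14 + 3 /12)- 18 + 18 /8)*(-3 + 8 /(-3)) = 3655 /42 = 87.02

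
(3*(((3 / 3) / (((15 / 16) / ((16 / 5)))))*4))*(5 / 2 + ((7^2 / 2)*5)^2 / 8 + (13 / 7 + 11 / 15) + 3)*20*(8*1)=6481724416 / 525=12346141.74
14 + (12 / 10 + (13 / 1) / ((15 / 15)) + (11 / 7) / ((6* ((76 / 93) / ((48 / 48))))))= 151729 / 5320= 28.52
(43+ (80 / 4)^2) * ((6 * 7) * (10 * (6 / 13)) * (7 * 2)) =15629040 / 13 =1202233.85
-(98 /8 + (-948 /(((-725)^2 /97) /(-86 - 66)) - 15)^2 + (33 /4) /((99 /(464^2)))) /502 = -59968432076603503 /1664320603125000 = -36.03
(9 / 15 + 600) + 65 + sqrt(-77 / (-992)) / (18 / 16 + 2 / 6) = 3 * sqrt(4774) / 1085 + 3328 / 5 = 665.79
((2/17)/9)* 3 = 2/51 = 0.04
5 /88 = 0.06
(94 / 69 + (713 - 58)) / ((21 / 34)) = 1539826 / 1449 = 1062.68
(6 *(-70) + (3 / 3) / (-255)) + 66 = -354.00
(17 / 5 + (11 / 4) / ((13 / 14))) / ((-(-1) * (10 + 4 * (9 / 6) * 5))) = 827 / 5200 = 0.16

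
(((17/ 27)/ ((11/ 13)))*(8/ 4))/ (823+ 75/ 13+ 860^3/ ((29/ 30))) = 83317/ 36837229638231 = 0.00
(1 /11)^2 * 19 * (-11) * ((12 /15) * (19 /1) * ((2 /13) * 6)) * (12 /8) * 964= -25056288 /715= -35043.76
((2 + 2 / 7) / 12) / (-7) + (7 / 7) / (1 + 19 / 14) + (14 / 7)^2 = 2370 / 539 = 4.40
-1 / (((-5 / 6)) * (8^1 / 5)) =3 / 4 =0.75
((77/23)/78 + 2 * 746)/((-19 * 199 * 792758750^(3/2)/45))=-321207 * sqrt(14)/1510683314653331000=-0.00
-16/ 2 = -8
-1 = -1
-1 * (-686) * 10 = 6860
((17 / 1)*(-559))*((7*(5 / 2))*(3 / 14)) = -142545 / 4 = -35636.25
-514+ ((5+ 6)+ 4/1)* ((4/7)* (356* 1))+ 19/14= 35543/14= 2538.79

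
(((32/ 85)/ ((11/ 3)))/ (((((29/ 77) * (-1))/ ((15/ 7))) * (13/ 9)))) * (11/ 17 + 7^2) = -2187648/ 108953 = -20.08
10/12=5/6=0.83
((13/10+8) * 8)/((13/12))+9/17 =76473/1105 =69.21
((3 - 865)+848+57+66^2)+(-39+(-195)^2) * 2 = 80371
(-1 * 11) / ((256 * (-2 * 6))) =11 / 3072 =0.00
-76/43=-1.77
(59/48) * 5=295/48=6.15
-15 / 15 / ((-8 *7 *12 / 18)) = 0.03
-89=-89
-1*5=-5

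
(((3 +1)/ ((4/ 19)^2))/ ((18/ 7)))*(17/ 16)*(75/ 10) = 214795/ 768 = 279.68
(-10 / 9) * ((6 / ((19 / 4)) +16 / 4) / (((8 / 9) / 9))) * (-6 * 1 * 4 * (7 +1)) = 216000 / 19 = 11368.42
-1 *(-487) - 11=476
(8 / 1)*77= 616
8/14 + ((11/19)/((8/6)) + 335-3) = 177159/532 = 333.01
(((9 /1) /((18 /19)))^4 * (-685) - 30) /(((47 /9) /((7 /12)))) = -1874677665 /3008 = -623230.61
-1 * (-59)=59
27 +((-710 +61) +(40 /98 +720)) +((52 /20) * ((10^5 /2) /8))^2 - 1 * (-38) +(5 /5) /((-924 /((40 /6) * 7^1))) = 1280967848971 /4851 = 264062636.36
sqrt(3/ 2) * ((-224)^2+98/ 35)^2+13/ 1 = 13+31473899618 * sqrt(6)/ 25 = 3083799784.19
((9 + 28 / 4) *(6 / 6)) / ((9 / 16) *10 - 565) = -128 / 4475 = -0.03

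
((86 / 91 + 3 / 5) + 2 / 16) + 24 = 93439 / 3640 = 25.67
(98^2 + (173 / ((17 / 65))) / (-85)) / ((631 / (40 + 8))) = 133118736 / 182359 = 729.98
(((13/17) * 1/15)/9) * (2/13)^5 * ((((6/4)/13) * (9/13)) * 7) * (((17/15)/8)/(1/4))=56/362010675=0.00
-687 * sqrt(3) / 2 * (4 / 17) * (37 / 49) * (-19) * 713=688702386 * sqrt(3) / 833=1432013.83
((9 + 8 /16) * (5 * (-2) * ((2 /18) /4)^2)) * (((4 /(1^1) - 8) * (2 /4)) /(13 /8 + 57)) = 95 /37989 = 0.00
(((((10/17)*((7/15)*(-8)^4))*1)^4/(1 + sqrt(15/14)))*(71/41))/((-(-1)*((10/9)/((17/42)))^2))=-13709520215669211136/2666025 + 979251443976372224*sqrt(210)/2666025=180486450142.97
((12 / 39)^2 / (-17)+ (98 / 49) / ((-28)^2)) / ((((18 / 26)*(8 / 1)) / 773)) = -875809 / 2079168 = -0.42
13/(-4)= -13/4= -3.25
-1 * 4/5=-4/5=-0.80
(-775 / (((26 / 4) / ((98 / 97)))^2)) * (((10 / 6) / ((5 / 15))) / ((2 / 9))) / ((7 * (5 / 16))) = -306230400 / 1590121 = -192.58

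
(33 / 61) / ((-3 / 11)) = -121 / 61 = -1.98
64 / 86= 32 / 43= 0.74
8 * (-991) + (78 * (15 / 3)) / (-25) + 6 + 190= -38738 / 5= -7747.60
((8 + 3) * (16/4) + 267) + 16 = 327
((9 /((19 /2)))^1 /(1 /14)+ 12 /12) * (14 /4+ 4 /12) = 54.68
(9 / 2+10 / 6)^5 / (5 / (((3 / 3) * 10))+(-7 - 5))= -69343957 / 89424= -775.45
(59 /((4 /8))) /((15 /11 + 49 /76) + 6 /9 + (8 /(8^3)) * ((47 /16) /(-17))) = 1287948288 /29168099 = 44.16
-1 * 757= -757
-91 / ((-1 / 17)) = 1547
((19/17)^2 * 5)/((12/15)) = 9025/1156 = 7.81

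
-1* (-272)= 272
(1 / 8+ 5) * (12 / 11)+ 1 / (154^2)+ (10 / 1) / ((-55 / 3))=119659 / 23716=5.05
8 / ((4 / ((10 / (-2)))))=-10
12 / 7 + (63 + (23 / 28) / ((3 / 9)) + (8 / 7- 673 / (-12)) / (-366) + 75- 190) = -1475029 / 30744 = -47.98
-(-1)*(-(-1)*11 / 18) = 11 / 18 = 0.61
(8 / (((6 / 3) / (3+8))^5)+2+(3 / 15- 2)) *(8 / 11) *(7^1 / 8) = 5636813 / 220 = 25621.88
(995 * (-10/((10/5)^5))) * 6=-14925/8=-1865.62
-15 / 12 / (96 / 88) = -55 / 48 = -1.15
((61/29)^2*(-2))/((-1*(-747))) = -0.01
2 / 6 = 1 / 3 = 0.33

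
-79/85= -0.93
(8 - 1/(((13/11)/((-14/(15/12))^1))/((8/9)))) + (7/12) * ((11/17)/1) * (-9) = 518209/39780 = 13.03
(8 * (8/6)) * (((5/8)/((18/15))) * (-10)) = -500/9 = -55.56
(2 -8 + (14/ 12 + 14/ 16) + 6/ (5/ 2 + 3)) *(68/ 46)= -12869/ 3036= -4.24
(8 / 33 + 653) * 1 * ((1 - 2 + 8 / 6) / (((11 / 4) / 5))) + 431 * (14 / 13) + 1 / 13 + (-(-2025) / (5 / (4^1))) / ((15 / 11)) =28995451 / 14157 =2048.14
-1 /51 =-0.02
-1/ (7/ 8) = -8/ 7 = -1.14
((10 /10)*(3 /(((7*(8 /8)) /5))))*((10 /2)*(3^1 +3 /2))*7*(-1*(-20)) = 6750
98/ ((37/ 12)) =1176/ 37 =31.78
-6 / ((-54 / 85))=85 / 9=9.44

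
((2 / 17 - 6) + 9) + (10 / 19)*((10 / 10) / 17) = 1017 / 323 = 3.15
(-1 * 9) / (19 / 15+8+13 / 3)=-45 / 68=-0.66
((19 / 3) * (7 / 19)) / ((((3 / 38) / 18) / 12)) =6384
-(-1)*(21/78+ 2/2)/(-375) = -11/3250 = -0.00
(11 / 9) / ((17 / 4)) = 44 / 153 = 0.29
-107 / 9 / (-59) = 107 / 531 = 0.20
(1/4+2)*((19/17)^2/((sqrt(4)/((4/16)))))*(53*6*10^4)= 322869375/289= 1117195.07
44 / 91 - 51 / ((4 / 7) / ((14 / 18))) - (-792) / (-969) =-24602113 / 352716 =-69.75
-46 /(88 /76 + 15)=-874 /307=-2.85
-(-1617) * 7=11319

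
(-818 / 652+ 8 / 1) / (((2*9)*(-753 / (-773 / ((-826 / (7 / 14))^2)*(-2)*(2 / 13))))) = -566609 / 13063732338384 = -0.00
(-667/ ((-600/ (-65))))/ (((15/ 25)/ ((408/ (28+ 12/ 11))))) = -1621477/ 960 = -1689.04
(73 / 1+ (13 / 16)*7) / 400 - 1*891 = -5701141 / 6400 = -890.80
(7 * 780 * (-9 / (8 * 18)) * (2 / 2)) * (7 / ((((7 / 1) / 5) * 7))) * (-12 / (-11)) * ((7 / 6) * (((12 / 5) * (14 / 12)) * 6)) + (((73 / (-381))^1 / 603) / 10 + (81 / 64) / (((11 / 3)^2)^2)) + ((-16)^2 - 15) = -5350449581804501 / 1076373524160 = -4970.81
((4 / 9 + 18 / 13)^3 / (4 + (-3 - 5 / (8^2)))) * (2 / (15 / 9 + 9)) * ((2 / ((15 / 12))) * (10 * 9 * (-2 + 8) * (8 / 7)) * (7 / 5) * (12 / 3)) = 40142209024 / 5833035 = 6881.87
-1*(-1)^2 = -1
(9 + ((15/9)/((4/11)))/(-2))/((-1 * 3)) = -161/72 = -2.24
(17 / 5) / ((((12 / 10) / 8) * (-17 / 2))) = -8 / 3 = -2.67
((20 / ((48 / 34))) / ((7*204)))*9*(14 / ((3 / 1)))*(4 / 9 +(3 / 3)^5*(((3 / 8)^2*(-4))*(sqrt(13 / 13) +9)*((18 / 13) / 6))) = -3995 / 11232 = -0.36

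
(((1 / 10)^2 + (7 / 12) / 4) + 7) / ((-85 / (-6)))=8587 / 17000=0.51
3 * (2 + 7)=27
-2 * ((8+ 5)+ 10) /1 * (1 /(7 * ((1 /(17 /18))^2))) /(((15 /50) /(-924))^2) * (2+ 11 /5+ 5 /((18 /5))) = -226551562160 /729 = -310770318.46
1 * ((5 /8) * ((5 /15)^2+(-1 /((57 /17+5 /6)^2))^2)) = 171090265925 /2393558225352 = 0.07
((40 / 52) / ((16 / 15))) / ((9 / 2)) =25 / 156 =0.16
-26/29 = -0.90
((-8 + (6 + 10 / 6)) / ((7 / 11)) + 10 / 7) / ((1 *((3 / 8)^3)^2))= 4980736 / 15309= 325.35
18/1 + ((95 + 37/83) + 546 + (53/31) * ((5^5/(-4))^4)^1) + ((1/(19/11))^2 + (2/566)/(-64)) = 636904471041.98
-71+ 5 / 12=-70.58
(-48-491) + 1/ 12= -538.92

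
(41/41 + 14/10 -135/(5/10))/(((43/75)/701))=-14069070/43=-327187.67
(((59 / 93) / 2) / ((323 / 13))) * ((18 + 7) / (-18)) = -19175 / 1081404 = -0.02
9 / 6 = 3 / 2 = 1.50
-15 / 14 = -1.07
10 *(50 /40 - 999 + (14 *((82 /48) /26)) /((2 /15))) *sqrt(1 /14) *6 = -3091455 *sqrt(14) /728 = -15888.96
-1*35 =-35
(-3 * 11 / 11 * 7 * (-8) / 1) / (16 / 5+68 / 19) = 570 / 23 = 24.78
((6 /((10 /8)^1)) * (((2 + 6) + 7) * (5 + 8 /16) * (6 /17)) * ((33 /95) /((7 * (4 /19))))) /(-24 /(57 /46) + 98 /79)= -1.82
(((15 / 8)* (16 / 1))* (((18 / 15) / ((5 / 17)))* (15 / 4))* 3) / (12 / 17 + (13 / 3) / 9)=632043 / 545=1159.71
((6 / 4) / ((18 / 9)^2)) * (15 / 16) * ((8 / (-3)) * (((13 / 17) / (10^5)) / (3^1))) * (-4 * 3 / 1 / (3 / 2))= 13 / 680000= 0.00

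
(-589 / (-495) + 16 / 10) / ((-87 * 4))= -1381 / 172260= -0.01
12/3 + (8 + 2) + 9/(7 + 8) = 73/5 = 14.60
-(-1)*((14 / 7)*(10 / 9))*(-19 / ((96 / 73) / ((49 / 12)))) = -339815 / 2592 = -131.10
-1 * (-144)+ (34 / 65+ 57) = 13099 / 65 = 201.52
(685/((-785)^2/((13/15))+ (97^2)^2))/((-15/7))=-1781/497196012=-0.00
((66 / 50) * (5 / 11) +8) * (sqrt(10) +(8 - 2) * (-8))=-2064 / 5 +43 * sqrt(10) / 5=-385.60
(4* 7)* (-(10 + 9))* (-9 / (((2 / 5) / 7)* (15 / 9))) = 50274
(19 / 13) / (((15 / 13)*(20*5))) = 0.01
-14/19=-0.74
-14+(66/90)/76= -15949/1140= -13.99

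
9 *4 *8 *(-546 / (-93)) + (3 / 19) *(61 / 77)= 76690281 / 45353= 1690.96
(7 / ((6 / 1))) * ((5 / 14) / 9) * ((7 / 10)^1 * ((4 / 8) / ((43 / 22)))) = 77 / 9288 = 0.01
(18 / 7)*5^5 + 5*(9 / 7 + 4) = 8062.14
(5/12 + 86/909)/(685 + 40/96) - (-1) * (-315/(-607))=786163538/1512750225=0.52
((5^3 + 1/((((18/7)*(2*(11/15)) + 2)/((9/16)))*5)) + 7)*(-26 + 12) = -2986809/1616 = -1848.27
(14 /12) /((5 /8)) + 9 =163 /15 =10.87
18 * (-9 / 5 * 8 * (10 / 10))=-1296 / 5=-259.20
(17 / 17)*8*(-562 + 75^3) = 3370504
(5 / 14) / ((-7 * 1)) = -5 / 98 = -0.05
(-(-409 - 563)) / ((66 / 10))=1620 / 11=147.27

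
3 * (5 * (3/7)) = 45/7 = 6.43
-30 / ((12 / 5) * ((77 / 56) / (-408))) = 40800 / 11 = 3709.09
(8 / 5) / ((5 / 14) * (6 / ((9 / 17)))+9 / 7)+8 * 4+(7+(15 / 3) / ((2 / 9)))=309 / 5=61.80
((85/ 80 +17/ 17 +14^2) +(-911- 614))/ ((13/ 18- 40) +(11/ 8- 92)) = 191079/ 18706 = 10.21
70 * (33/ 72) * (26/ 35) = 143/ 6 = 23.83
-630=-630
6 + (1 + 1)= 8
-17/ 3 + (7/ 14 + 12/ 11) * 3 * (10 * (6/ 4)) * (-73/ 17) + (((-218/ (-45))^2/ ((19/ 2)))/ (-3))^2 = -1556660917838929/ 4982776053750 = -312.41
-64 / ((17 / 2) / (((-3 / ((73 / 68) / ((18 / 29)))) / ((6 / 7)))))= 32256 / 2117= 15.24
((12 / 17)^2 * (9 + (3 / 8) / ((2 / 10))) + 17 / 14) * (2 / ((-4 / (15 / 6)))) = -134185 / 16184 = -8.29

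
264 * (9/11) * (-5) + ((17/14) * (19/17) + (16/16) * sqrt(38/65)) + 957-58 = -2515/14 + sqrt(2470)/65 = -178.88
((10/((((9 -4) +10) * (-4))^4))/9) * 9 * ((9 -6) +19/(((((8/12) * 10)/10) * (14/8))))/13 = 1/873600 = 0.00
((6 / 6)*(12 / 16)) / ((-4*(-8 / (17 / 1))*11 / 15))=765 / 1408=0.54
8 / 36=2 / 9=0.22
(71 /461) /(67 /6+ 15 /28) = 5964 /453163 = 0.01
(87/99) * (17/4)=493/132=3.73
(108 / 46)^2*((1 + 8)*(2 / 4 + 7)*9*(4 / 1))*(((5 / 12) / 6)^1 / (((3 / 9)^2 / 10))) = 44286750 / 529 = 83717.86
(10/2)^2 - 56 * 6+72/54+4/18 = -2785/9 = -309.44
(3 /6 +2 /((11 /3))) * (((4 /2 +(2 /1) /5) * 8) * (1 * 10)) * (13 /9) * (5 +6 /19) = 966368 /627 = 1541.26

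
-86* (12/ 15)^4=-35.23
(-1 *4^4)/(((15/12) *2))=-512/5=-102.40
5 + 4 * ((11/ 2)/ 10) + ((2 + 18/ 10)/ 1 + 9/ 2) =31/ 2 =15.50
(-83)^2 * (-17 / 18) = -117113 / 18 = -6506.28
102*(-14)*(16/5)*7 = -31987.20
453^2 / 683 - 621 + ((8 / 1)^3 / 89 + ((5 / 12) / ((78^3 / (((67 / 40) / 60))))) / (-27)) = -314.79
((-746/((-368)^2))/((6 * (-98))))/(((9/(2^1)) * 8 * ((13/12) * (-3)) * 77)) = -373/358690235904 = -0.00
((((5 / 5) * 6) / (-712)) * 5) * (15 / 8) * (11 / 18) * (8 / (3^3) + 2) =-8525 / 76896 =-0.11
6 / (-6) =-1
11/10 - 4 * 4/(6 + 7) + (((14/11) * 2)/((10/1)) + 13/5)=779/286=2.72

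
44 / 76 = 0.58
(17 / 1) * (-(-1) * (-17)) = -289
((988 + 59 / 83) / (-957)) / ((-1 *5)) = 82063 / 397155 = 0.21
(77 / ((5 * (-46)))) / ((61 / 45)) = -693 / 2806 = -0.25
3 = 3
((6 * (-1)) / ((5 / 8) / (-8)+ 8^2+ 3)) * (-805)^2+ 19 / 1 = -248760223 / 4283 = -58080.84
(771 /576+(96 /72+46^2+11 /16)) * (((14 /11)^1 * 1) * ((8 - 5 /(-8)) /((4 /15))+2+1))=1073853963 /11264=95335.05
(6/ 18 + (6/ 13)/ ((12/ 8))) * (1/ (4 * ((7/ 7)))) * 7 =175/ 156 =1.12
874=874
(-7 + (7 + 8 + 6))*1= 14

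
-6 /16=-3 /8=-0.38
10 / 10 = 1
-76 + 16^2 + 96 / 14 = 1308 / 7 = 186.86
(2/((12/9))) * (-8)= -12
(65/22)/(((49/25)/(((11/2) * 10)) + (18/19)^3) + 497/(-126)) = -501564375/519218237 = -0.97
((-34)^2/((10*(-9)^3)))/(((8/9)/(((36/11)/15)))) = -289/7425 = -0.04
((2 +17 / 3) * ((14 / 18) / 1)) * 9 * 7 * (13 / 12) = 14651 / 36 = 406.97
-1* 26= -26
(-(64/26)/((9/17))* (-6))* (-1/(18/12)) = -2176/117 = -18.60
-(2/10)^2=-1/25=-0.04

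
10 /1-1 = 9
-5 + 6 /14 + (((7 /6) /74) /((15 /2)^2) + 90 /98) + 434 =526648168 /1223775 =430.35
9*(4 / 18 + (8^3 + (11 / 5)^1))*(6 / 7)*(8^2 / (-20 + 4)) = -15873.60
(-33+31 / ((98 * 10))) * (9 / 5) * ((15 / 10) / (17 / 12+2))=-2617029 / 100450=-26.05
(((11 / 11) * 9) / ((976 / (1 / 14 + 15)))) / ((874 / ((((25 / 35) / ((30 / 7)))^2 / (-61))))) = -211 / 2913929984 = -0.00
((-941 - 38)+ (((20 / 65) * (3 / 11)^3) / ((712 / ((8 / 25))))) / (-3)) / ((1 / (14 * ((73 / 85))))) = -38519887592942 / 3272429875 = -11771.04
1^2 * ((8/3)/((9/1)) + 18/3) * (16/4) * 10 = 6800/27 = 251.85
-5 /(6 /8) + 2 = -14 /3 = -4.67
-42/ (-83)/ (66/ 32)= 224/ 913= 0.25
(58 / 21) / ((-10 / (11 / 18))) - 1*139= -263029 / 1890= -139.17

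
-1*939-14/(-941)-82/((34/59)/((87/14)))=-408329503/223958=-1823.24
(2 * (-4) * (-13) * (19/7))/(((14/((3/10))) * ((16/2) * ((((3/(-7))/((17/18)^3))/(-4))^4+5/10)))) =1.51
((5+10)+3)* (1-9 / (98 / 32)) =-1710 / 49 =-34.90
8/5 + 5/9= 2.16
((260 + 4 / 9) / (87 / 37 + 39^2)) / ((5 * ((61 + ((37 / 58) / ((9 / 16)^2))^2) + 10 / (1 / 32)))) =4430998566 / 49898858431345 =0.00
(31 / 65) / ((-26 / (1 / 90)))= -31 / 152100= -0.00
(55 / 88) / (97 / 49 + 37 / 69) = 16905 / 68048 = 0.25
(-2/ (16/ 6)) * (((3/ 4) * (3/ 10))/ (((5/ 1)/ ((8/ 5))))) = -27/ 500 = -0.05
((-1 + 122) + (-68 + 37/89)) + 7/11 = 52917/979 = 54.05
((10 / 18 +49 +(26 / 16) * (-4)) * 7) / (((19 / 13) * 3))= 70525 / 1026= 68.74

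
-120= -120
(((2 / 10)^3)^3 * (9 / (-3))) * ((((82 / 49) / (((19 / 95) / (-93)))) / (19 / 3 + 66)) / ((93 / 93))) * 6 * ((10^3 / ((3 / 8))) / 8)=35424 / 1071875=0.03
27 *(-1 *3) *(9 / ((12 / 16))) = -972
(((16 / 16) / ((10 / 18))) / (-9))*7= -7 / 5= -1.40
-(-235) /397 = 235 /397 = 0.59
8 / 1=8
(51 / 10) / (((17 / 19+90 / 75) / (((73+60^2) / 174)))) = 1186379 / 23084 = 51.39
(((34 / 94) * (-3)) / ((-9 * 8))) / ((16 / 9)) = 51 / 6016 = 0.01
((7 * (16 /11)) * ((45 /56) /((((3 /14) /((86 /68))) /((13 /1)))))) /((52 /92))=207690 /187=1110.64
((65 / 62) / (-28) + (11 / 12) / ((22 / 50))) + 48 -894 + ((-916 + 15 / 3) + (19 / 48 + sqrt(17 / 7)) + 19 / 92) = -420286541 / 239568 + sqrt(119) / 7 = -1752.79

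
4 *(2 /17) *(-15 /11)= -120 /187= -0.64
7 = 7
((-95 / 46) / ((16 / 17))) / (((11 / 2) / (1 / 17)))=-95 / 4048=-0.02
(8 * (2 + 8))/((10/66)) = 528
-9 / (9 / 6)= -6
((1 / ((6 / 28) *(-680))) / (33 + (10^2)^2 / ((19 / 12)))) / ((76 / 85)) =-7 / 5790096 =-0.00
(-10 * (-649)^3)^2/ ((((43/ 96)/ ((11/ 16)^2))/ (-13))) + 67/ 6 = -13223591537228887990522/ 129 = -102508461528906108453.66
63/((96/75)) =1575/32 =49.22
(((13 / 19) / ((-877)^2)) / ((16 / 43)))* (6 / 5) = 1677 / 584538040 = 0.00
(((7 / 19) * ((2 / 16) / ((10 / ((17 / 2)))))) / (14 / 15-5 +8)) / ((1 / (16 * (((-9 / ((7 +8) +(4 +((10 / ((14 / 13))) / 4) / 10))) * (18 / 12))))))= -44982 / 402439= -0.11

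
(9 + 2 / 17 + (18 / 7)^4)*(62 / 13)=133718314 / 530621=252.00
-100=-100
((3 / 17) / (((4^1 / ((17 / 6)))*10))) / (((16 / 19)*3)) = 19 / 3840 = 0.00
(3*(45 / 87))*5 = 225 / 29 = 7.76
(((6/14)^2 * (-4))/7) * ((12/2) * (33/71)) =-7128/24353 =-0.29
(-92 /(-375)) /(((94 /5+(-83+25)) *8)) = -23 /29400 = -0.00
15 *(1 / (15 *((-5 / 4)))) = -4 / 5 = -0.80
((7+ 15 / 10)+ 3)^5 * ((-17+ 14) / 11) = -19309029 / 352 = -54855.20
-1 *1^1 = -1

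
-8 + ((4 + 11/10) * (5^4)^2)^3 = 63252925872802734311/8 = 7906615734100341788.88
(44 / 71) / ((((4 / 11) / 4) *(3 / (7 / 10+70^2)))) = 11859694 / 1065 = 11135.86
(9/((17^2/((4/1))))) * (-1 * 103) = -3708/289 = -12.83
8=8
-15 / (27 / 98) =-490 / 9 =-54.44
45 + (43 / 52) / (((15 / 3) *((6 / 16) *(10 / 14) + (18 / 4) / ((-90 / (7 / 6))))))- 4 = 47807 / 1144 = 41.79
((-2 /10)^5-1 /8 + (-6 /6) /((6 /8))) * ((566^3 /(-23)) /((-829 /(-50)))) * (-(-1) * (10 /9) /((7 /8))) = 79345561363616 /90091575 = 880721.21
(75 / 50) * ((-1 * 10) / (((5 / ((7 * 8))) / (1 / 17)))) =-9.88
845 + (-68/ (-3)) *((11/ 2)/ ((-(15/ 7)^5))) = 1918729807/ 2278125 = 842.24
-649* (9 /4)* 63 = -367983 /4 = -91995.75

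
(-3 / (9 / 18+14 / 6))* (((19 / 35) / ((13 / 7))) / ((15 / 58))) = -6612 / 5525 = -1.20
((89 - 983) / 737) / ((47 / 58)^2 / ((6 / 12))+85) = -501236 / 35665641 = -0.01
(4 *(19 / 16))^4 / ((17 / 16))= 130321 / 272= 479.12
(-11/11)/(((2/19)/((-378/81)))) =133/3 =44.33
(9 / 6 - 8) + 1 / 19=-245 / 38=-6.45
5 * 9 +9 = 54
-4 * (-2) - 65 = -57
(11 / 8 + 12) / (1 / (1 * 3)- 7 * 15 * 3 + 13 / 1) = -321 / 7240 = -0.04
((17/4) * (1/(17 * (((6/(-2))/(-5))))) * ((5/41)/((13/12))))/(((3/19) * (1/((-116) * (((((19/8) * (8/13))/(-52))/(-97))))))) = -261725/26212407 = -0.01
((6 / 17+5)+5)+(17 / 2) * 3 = 1219 / 34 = 35.85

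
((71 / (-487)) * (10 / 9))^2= 504100 / 19210689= 0.03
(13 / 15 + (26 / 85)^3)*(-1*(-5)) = 4.48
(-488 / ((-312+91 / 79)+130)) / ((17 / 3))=115656 / 242879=0.48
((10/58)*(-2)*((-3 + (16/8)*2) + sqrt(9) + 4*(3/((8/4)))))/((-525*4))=1/609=0.00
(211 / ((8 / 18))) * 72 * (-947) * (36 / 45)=-129481416 / 5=-25896283.20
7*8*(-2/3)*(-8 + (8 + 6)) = -224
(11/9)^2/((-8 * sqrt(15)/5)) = -121 * sqrt(15)/1944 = -0.24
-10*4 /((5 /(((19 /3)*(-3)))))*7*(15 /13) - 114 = 14478 /13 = 1113.69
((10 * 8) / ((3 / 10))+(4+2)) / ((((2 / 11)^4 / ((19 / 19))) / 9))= 17964507 / 8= 2245563.38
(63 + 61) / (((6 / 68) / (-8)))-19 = -33785 / 3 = -11261.67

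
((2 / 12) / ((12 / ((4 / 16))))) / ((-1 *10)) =-1 / 2880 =-0.00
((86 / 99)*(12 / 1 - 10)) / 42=86 / 2079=0.04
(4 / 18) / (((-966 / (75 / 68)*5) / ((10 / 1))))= -25 / 49266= -0.00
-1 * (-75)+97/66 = 5047/66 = 76.47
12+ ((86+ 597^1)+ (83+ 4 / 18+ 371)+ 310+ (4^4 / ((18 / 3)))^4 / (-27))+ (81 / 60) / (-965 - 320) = -6816774379949 / 56205900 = -121282.19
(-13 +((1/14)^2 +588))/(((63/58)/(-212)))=-115480958/1029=-112226.39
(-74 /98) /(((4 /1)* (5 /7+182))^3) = -259 /133903400896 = -0.00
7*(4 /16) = 7 /4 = 1.75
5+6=11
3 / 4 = 0.75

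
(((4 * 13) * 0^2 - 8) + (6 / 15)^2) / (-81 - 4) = 196 / 2125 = 0.09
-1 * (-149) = 149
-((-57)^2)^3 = -34296447249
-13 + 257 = 244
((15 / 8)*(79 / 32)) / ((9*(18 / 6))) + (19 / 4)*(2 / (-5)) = -19913 / 11520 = -1.73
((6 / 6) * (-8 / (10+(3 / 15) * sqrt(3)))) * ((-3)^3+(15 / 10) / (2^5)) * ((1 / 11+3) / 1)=3665625 / 54934 - 146625 * sqrt(3) / 109868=64.42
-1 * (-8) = 8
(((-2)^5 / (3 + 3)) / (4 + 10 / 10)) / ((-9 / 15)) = 16 / 9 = 1.78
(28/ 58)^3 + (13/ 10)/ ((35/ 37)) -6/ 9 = 21002227/ 25608450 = 0.82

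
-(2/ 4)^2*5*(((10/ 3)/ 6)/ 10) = -5/ 72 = -0.07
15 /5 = 3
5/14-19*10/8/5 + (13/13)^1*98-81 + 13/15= 13.47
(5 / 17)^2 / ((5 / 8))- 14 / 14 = -249 / 289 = -0.86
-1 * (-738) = 738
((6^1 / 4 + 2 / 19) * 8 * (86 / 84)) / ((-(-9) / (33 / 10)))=28853 / 5985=4.82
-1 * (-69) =69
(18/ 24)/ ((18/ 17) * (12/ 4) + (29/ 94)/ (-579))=1387863/ 5877022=0.24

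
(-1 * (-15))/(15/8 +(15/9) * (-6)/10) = 120/7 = 17.14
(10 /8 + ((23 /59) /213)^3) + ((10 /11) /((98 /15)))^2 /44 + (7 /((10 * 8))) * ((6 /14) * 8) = 98337698089591670629 /63425669586186052530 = 1.55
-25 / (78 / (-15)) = 125 / 26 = 4.81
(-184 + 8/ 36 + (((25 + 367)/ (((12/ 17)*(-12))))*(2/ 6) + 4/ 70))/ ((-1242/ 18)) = 376387/ 130410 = 2.89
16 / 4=4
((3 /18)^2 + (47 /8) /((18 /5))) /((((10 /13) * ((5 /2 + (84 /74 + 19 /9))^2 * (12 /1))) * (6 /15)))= 12760449 /937339456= 0.01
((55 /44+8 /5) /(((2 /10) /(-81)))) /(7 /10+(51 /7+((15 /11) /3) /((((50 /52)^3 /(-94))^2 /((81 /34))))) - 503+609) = -295100244140625 /3124485540279874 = -0.09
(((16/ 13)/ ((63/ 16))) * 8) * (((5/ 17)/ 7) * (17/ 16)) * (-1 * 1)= -0.11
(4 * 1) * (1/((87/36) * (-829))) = -48/24041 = -0.00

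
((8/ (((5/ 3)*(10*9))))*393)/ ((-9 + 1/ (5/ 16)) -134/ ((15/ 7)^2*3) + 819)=3537/ 135586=0.03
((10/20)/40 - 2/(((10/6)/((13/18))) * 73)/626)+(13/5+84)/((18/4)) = 316801073/16451280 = 19.26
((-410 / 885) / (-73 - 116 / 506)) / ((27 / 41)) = 850586 / 88540533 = 0.01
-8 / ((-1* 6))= 4 / 3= 1.33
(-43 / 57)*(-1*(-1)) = -43 / 57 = -0.75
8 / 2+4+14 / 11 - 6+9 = 135 / 11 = 12.27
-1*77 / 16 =-77 / 16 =-4.81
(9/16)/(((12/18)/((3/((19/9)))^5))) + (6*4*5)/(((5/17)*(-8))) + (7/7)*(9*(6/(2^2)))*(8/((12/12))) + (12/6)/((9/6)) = 15028415867/237705504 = 63.22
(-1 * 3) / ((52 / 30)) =-45 / 26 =-1.73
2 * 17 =34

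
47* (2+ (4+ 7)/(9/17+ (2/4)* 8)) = 1457/7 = 208.14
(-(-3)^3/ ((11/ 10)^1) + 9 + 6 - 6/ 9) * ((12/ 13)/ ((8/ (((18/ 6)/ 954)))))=1283/ 90948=0.01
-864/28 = -216/7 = -30.86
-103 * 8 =-824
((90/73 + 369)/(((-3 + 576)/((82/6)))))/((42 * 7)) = 0.03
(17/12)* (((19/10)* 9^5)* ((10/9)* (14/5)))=4944807/10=494480.70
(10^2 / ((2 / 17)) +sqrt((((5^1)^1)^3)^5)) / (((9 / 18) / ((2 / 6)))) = 117028.54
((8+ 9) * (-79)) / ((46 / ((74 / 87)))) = -49691 / 2001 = -24.83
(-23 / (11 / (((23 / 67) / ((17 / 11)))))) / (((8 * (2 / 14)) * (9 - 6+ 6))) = -3703 / 82008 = -0.05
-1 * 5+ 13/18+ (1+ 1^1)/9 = -73/18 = -4.06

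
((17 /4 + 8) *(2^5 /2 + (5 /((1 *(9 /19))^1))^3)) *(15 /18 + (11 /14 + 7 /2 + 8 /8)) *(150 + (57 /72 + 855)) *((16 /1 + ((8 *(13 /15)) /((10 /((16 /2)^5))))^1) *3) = 4021876641387265409 /656100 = 6129975066891.12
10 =10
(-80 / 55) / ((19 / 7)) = -0.54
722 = 722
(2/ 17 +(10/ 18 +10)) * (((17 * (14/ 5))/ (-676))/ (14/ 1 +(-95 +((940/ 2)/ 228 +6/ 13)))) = 0.01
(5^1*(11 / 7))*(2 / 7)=110 / 49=2.24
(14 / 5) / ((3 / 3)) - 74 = -356 / 5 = -71.20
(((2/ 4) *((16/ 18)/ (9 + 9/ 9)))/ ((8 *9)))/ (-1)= -1/ 1620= -0.00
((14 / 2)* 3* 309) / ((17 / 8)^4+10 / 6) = 79736832 / 271043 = 294.19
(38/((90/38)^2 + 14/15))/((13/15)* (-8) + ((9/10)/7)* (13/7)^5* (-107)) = -726259041900/38870447960201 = -0.02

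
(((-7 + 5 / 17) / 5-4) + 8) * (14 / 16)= 791 / 340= 2.33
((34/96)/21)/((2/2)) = 17/1008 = 0.02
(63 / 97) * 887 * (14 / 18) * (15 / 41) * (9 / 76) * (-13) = -76277565 / 302252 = -252.36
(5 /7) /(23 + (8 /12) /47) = 141 /4543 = 0.03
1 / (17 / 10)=10 / 17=0.59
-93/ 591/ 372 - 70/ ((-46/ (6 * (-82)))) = -40708103/ 54372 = -748.70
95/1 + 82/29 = 2837/29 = 97.83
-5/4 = -1.25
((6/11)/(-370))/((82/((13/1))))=-39/166870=-0.00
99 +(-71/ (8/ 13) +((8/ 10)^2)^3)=-2014107/ 125000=-16.11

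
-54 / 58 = -27 / 29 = -0.93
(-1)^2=1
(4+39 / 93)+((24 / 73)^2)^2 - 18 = -11945374405 / 880345471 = -13.57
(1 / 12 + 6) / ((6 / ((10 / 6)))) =365 / 216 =1.69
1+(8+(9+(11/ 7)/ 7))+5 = 1138/ 49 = 23.22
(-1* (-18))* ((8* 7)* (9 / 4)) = 2268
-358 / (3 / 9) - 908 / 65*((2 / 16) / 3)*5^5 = -225647 / 78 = -2892.91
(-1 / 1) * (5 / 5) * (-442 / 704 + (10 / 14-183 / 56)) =7839 / 2464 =3.18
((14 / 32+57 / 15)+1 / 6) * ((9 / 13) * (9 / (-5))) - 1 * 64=-361339 / 5200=-69.49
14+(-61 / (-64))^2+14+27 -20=147081 / 4096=35.91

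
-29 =-29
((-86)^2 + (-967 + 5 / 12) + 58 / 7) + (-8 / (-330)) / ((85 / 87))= 2528095469 / 392700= 6437.73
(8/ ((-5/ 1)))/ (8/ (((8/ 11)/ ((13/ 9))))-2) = -72/ 625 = -0.12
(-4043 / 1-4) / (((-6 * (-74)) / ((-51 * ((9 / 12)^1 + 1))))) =481593 / 592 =813.50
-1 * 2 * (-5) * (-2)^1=-20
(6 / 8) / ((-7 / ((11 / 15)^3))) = -1331 / 31500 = -0.04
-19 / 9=-2.11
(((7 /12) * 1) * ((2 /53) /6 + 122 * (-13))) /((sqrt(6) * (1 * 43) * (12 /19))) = -33539009 * sqrt(6) /5907168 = -13.91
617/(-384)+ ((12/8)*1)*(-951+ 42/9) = -1421.11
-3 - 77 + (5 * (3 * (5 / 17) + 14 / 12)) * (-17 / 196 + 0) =-95125 / 1176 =-80.89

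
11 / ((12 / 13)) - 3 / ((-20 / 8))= 787 / 60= 13.12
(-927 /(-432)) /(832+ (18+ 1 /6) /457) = 47071 /18251624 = 0.00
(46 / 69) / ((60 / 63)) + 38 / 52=93 / 65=1.43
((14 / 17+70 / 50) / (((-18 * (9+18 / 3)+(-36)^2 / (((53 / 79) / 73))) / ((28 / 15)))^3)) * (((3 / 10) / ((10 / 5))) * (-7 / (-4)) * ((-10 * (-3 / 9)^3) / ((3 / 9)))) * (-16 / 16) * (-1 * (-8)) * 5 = -20017405912 / 330794386547733065428875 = -0.00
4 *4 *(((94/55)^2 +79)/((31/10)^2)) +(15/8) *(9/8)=1030731791/7441984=138.50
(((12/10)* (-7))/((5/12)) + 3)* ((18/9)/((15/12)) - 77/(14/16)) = 185328/125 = 1482.62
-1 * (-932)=932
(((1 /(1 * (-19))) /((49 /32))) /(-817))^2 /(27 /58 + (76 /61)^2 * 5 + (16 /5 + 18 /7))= 0.00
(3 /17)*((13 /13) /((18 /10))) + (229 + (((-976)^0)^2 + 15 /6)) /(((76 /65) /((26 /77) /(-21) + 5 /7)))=580518065 /4178328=138.94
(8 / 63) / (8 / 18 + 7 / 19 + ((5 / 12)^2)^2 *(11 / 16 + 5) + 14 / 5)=28016640 / 834932147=0.03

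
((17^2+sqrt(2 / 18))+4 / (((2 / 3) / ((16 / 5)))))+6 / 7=32486 / 105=309.39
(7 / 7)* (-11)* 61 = -671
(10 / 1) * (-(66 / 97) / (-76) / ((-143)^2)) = 15 / 3426137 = 0.00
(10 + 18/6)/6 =2.17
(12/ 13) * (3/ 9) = 4/ 13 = 0.31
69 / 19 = 3.63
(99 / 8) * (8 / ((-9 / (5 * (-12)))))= 660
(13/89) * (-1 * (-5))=0.73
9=9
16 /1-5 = 11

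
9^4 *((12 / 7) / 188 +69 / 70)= 6527.10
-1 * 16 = -16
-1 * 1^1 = -1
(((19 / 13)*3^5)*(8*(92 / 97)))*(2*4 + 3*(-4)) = -13592448 / 1261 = -10779.10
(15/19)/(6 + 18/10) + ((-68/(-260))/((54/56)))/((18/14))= 93683/300105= 0.31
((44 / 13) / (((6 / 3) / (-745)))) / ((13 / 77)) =-1262030 / 169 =-7467.63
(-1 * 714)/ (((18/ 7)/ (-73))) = 60809/ 3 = 20269.67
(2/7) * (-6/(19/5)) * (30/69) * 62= -37200/3059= -12.16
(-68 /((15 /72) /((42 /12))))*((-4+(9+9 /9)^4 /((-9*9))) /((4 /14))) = 68799136 /135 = 509623.23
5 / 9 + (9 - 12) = -22 / 9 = -2.44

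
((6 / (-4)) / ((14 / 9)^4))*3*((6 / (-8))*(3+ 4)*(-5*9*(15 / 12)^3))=-996451875 / 2809856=-354.63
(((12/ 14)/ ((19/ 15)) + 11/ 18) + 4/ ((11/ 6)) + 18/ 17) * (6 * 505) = 1023778925/ 74613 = 13721.19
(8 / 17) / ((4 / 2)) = 4 / 17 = 0.24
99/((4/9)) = 891/4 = 222.75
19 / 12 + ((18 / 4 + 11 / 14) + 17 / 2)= 1291 / 84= 15.37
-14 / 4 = -7 / 2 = -3.50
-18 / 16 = -9 / 8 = -1.12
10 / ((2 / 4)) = 20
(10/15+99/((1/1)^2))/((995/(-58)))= -5.81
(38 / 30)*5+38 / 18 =76 / 9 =8.44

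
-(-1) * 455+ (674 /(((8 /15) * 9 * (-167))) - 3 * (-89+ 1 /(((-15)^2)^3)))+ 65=1993945358707 /2536312500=786.16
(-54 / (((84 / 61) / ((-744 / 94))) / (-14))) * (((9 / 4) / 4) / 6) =-153171 / 376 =-407.37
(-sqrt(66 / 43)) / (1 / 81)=-81* sqrt(2838) / 43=-100.35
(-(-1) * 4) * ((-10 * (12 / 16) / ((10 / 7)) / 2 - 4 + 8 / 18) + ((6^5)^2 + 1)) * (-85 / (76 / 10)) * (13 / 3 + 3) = -20352913097825 / 1026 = -19837147268.84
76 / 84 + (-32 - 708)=-15521 / 21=-739.10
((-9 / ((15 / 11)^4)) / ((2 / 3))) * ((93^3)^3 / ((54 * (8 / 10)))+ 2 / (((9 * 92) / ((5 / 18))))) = -47032954728607669.49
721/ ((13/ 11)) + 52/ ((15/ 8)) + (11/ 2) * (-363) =-529889/ 390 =-1358.69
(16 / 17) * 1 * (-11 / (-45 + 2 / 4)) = 352 / 1513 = 0.23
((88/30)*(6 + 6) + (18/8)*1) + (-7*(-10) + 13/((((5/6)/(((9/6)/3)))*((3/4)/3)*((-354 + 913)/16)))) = 18635/172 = 108.34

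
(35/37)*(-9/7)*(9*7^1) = -2835/37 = -76.62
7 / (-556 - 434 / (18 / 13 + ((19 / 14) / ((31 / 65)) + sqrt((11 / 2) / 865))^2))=-38584371479738086267853 / 3317353471358141245699404 - 2802249143414773325 * sqrt(19030) / 9122722046234888425673361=-0.01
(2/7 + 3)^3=35.47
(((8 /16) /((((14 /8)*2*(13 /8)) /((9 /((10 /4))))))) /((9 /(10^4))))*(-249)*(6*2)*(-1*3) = 286848000 /91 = 3152175.82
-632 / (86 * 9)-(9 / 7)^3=-2.94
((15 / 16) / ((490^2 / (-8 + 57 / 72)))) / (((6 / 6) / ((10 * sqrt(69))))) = -173 * sqrt(69) / 614656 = -0.00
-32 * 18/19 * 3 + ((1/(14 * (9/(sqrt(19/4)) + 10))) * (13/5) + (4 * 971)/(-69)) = -2129161079/14462952 - 117 * sqrt(19)/55160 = -147.22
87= 87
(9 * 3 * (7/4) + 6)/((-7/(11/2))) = -2343/56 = -41.84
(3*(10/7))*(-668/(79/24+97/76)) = -9138240/14581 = -626.72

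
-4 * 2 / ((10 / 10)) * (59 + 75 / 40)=-487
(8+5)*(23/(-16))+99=1285/16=80.31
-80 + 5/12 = -955/12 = -79.58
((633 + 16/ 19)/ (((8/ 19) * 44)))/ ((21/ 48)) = 78.20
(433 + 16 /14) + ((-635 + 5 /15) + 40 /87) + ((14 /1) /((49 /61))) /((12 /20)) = -104149 /609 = -171.02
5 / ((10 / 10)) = 5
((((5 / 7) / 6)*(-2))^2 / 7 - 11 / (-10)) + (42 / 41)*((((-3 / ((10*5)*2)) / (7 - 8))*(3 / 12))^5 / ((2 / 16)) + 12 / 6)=255716288015752961 / 81002880000000000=3.16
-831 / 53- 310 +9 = -16784 / 53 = -316.68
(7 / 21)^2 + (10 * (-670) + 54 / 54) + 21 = -60101 / 9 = -6677.89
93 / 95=0.98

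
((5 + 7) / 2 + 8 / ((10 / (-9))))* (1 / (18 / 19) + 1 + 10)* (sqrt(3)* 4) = -868* sqrt(3) / 15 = -100.23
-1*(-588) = 588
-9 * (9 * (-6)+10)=396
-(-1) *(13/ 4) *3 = 39/ 4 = 9.75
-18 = -18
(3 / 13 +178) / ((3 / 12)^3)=148288 / 13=11406.77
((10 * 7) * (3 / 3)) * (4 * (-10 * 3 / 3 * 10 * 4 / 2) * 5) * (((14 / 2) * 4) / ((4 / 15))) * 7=-205800000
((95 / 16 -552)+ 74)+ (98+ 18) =-5697 / 16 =-356.06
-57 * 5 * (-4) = 1140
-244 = -244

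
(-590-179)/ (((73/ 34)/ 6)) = -2148.99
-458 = -458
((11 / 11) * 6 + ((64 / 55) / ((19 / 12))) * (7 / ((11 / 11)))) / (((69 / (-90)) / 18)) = -261.65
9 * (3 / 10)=27 / 10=2.70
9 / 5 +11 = 12.80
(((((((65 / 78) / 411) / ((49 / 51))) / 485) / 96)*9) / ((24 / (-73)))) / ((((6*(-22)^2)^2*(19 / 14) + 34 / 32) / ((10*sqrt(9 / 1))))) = -6205 / 1907862959501968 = -0.00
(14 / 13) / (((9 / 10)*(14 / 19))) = 190 / 117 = 1.62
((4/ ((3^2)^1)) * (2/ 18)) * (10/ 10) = 4/ 81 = 0.05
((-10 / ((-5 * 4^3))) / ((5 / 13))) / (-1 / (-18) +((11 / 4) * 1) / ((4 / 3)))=117 / 3050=0.04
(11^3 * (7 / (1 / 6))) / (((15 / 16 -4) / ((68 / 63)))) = -2896256 / 147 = -19702.42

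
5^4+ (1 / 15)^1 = 9376 / 15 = 625.07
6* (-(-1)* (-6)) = -36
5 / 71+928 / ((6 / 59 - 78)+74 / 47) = -90824597 / 7513433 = -12.09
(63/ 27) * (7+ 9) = 112/ 3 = 37.33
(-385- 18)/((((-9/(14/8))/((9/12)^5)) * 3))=25389/4096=6.20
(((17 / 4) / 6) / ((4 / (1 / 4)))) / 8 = 17 / 3072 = 0.01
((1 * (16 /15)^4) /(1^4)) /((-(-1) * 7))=65536 /354375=0.18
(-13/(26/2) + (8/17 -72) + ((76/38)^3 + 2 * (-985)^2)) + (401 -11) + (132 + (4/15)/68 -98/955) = 94531893548/48705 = 1940907.37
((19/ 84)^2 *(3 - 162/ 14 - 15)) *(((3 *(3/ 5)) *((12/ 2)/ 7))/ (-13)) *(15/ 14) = 536085/ 3495856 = 0.15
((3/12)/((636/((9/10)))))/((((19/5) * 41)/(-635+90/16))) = -0.00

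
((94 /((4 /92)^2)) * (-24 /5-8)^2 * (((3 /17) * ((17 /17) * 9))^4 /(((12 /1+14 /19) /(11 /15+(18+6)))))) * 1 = 127167106720518144 /1263255125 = 100666210.81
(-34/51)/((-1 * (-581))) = -2/1743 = -0.00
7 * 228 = 1596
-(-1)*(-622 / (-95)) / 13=622 / 1235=0.50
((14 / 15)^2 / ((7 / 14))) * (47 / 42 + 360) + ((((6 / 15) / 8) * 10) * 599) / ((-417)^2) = 629.15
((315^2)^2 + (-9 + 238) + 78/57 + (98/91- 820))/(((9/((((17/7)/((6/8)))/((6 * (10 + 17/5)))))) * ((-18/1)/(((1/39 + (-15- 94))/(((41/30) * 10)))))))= 13112098272417500/671815053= 19517422.56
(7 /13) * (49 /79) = 343 /1027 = 0.33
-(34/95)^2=-1156/9025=-0.13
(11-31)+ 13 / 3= -47 / 3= -15.67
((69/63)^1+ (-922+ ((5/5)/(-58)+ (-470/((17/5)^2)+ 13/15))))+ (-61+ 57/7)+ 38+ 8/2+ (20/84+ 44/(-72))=-2565943927/2640015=-971.94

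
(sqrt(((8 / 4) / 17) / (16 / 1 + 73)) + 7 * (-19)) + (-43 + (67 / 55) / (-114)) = -1103587 / 6270 + sqrt(3026) / 1513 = -175.97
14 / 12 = 7 / 6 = 1.17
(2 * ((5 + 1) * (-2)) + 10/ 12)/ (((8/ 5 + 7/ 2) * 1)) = -695/ 153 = -4.54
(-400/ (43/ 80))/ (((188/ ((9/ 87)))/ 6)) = -144000/ 58609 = -2.46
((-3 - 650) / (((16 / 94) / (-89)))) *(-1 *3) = -8194497 / 8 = -1024312.12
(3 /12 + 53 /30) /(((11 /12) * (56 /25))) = 55 /56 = 0.98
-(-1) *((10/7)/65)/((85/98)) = 28/1105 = 0.03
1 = 1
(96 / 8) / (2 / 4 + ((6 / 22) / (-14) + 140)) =924 / 10817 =0.09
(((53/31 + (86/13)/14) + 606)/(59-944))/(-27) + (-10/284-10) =-31937493677/3190635630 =-10.01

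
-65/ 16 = -4.06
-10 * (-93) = 930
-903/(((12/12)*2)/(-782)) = 353073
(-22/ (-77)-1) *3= -15/ 7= -2.14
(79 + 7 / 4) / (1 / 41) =13243 / 4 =3310.75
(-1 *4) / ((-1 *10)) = 2 / 5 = 0.40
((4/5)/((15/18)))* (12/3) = 96/25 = 3.84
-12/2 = -6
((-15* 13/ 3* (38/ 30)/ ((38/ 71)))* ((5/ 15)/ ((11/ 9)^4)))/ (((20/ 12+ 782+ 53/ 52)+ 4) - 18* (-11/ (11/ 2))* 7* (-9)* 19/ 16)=26241813/ 2175008396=0.01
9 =9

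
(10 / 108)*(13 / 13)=5 / 54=0.09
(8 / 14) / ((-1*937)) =-4 / 6559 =-0.00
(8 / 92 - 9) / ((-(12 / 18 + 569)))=0.02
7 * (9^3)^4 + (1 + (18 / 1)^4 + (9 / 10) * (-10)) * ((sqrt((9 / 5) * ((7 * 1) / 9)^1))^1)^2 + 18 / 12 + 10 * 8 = 19770069024037 / 10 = 1977006902403.70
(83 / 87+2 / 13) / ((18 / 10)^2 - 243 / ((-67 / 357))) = 2098775 / 2459022462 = 0.00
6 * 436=2616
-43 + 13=-30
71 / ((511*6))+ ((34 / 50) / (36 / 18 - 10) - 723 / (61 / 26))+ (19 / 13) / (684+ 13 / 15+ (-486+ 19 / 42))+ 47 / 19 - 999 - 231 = -15629046316684561 / 10176851466600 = -1535.74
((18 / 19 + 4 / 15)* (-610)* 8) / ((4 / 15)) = -422120 / 19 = -22216.84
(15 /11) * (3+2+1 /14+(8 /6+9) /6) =2140 /231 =9.26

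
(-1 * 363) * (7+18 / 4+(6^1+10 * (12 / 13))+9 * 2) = -422169 / 26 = -16237.27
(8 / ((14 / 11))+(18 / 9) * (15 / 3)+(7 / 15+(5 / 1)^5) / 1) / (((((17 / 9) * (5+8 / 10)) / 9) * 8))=2226717 / 6902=322.62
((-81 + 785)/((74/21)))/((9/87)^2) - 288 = 2040256/111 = 18380.68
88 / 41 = 2.15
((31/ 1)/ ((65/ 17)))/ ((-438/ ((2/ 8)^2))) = -527/ 455520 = -0.00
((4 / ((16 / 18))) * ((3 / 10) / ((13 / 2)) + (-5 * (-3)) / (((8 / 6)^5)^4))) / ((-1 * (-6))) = 20094449022909 / 285873023221760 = 0.07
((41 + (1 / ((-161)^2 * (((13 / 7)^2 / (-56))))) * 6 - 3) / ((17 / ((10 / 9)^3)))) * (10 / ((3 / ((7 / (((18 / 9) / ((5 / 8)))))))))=74307231250 / 3323839779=22.36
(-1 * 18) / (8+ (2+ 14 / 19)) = -57 / 34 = -1.68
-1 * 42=-42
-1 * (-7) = 7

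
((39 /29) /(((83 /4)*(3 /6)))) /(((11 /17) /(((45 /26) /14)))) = 4590 /185339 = 0.02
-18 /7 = -2.57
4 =4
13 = 13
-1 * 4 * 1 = -4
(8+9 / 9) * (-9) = -81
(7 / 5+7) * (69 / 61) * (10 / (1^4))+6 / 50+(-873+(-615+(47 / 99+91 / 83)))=-1391.29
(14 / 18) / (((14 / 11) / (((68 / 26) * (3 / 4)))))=187 / 156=1.20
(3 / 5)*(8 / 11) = 24 / 55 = 0.44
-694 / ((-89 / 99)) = 68706 / 89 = 771.98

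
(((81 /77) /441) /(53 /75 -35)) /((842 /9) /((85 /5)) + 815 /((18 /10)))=-0.00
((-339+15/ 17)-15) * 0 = 0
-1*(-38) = 38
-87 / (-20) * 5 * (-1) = -87 / 4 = -21.75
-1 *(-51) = 51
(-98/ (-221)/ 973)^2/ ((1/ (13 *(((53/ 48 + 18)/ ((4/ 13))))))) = 44933/ 268020912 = 0.00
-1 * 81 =-81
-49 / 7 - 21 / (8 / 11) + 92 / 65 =-17919 / 520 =-34.46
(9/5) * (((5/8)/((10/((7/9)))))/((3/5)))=0.15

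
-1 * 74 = -74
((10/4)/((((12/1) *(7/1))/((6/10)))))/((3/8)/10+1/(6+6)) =30/203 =0.15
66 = 66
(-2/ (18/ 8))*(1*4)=-32/ 9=-3.56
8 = 8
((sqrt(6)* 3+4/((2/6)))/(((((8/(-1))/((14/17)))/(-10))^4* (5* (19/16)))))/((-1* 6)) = -600250/1586899- 300125* sqrt(6)/3173798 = -0.61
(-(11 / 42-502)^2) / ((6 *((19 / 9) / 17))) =-7549212593 / 22344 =-337863.08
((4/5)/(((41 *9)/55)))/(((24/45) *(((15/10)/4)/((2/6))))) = 220/1107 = 0.20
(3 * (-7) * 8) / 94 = -84 / 47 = -1.79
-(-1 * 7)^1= 7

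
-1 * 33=-33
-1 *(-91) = 91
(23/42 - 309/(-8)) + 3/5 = 33409/840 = 39.77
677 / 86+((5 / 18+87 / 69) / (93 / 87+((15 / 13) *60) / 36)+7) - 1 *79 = -1277404033 / 20080656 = -63.61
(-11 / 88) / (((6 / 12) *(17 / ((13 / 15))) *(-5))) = 13 / 5100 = 0.00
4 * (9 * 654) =23544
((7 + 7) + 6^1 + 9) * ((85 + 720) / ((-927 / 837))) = -2171085 / 103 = -21078.50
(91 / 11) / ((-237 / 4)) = -364 / 2607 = -0.14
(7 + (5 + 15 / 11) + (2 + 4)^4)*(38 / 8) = 6219.48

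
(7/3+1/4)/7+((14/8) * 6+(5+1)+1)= 1501/84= 17.87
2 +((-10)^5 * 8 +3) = -799995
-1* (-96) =96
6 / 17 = 0.35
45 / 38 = 1.18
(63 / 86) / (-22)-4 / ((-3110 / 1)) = -94181 / 2942060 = -0.03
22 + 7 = 29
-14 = -14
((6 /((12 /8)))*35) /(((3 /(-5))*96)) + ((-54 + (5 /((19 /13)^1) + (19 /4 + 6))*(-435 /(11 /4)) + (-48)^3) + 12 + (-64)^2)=-108782.03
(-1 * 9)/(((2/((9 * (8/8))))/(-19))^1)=1539/2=769.50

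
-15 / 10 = -3 / 2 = -1.50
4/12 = 1/3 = 0.33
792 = 792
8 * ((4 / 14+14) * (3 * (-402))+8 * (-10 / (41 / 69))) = -39865920 / 287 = -138905.64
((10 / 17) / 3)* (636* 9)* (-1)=-19080 / 17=-1122.35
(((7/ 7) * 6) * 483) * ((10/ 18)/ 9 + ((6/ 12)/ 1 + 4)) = 118979/ 9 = 13219.89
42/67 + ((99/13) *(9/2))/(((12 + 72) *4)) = 142203/195104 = 0.73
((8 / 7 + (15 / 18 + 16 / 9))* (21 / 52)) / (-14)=-473 / 4368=-0.11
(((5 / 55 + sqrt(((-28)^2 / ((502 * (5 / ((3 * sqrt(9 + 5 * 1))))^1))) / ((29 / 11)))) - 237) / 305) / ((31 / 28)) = -72968 / 104005 + 392 * sqrt(1201035) * 2^(3 / 4) * 7^(1 / 4) / 344114725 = -0.70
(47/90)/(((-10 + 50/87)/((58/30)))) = -39527/369000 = -0.11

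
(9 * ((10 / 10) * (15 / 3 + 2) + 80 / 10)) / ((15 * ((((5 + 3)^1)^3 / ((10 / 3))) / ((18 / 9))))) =15 / 128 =0.12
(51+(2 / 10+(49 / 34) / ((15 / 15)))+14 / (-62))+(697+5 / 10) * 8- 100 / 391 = 682674067 / 121210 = 5632.16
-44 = -44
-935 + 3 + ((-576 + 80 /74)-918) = -89722 /37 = -2424.92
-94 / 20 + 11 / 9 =-313 / 90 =-3.48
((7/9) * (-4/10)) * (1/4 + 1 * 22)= -623/90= -6.92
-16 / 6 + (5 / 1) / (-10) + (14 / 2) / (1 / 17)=695 / 6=115.83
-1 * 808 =-808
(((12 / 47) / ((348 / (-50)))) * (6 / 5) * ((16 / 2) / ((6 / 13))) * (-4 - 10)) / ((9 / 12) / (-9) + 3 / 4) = 21840 / 1363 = 16.02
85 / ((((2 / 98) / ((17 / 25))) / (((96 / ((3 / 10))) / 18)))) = 453152 / 9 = 50350.22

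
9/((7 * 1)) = 9/7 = 1.29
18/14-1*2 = -5/7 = -0.71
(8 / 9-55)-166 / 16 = -4643 / 72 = -64.49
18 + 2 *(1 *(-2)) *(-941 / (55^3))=2998514 / 166375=18.02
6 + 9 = 15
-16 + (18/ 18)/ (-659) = -10545/ 659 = -16.00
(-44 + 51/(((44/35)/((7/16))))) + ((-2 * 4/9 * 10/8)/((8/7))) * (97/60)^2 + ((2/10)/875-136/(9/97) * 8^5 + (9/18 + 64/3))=-5991338688209363/124740000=-48030613.18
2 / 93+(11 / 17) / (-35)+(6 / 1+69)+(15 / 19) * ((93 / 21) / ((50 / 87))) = 81.09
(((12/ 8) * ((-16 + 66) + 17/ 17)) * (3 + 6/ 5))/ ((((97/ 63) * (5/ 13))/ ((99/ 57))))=86837751/ 92150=942.35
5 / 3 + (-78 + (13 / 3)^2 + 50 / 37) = -18716 / 333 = -56.20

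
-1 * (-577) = 577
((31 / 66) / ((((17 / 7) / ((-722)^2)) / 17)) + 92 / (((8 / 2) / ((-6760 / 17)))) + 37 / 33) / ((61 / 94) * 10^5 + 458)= 14983257323 / 574375362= 26.09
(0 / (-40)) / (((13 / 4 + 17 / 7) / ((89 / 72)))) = 0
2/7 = 0.29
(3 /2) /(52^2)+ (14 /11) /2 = 37889 /59488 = 0.64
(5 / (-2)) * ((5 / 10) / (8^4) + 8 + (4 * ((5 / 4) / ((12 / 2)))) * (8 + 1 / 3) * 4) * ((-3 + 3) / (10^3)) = 0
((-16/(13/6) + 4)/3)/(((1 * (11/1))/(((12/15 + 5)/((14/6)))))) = -116/455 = -0.25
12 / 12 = 1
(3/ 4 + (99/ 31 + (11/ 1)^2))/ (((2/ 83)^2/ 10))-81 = 533636297/ 248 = 2151759.26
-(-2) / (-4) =-1 / 2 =-0.50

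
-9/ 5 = -1.80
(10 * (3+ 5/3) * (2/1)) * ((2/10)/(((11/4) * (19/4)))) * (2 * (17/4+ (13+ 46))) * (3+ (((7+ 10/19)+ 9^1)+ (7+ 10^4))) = 1962953216/1083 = 1812514.51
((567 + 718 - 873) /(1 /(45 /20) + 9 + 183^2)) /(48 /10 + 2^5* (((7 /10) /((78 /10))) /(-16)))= 361530 /135819443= 0.00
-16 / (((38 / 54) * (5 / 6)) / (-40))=20736 / 19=1091.37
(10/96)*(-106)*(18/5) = -39.75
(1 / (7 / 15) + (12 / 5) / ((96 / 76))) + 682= 48023 / 70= 686.04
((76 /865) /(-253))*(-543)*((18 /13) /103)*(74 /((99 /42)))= 256521888 /3223368005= 0.08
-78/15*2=-10.40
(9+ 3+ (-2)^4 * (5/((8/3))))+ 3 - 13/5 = 212/5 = 42.40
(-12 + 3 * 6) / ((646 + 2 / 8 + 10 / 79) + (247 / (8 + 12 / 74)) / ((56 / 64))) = 2004072 / 227449231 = 0.01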